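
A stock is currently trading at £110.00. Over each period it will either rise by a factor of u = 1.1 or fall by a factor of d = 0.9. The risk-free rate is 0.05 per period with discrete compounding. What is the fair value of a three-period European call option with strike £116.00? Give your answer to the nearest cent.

Risk-neutral probability p = (1 + 0.05 − 0.9)/(1.1 − 0.9) = 0.1500/0.2000 = 0.7500
Terminal stock prices: S_uuu = 146.4, S_uud = 119.8, S_udd = 98.01, S_ddd = 80.19
Terminal payoffs (S − K): max(30.41, 0) = 30.41, max(3.79, 0) = 3.79, max(-17.99, 0) = 0, max(-35.81, 0) = 0
Node uu (S = 133.1): V_uu = 1/1.05·[0.7500·30.4100 + 0.2500·3.7900] = 22.6238
Node ud (S = 108.9): V_ud = 1/1.05·[0.7500·3.7900 + 0.2500·0.0000] = 2.7071
Node dd (S = 89.1): V_dd = 1/1.05·[0.7500·0.0000 + 0.2500·0.0000] = 0.0000
Node u (S = 121): V_u = 1/1.05·[0.7500·22.6238 + 0.2500·2.7071] = 16.8044
Node d (S = 99): V_d = 1/1.05·[0.7500·2.7071 + 0.2500·0.0000] = 1.9337
Node 0 (S = 110): V_0 = 1/1.05·[0.7500·16.8044 + 0.2500·1.9337] = 12.4636

£12.46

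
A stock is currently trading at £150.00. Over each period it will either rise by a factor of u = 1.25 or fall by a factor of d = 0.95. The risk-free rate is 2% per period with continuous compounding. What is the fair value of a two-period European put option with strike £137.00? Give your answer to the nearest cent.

£0.92

Risk-neutral probability p = (e^0.02 − 0.95)/(1.25 − 0.95) = 0.0702/0.3000 = 0.2340
Terminal stock prices: S_uu = 234.4, S_ud = 178.1, S_dd = 135.4
Terminal payoffs (K − S): max(-97.38, 0) = 0, max(-41.12, 0) = 0, max(1.625, 0) = 1.625
Node u (S = 187.5): V_u = e^(−0.02)·[0.2340·0.0000 + 0.7660·0.0000] = 0.0000
Node d (S = 142.5): V_d = e^(−0.02)·[0.2340·0.0000 + 0.7660·1.6250] = 1.2201
Node 0 (S = 150): V_0 = e^(−0.02)·[0.2340·0.0000 + 0.7660·1.2201] = 0.9161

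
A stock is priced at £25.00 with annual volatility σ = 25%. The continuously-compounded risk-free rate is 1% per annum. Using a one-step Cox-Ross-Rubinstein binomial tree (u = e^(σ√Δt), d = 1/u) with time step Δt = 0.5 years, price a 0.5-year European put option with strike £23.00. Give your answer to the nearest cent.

CRR parameters: u = e^(σ√Δt) = e^(0.25·√0.5) = 1.1934, d = 1/u = 0.8380
Per-period rate: rΔt = 0.01·0.5 = 0.005, so R = e^0.005 = 1.0050
Risk-neutral probability p = (e^0.005 − 0.8380)/(1.1934 − 0.8380) = 0.1670/0.3554 = 0.4700
Terminal stock prices: S_u = 29.83, S_d = 20.95
Terminal payoffs (K − S): max(-6.834, 0) = 0, max(2.051, 0) = 2.051
Node 0 (S = 25): V_0 = e^(−0.005)·[0.4700·0.0000 + 0.5300·2.0508] = 1.0815

£1.08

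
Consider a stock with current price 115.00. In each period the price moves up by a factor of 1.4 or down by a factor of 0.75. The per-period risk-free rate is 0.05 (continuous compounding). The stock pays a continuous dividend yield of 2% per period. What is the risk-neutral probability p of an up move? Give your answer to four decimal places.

Per-period risk-free factor R = e^0.05 = 1.0513; dividend-adjusted growth = e^(0.05−0.02) = 1.0305.
Risk-neutral probability p = (1.0305 − 0.75)/(1.4 − 0.75) = 0.2805/0.6500 = 0.4315

p = 0.4315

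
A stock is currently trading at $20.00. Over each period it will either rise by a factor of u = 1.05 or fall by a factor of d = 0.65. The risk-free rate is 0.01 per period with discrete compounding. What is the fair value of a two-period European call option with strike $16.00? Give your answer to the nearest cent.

Risk-neutral probability p = (1 + 0.01 − 0.65)/(1.05 − 0.65) = 0.3600/0.4000 = 0.9000
Terminal stock prices: S_uu = 22.05, S_ud = 13.65, S_dd = 8.45
Terminal payoffs (S − K): max(6.05, 0) = 6.05, max(-2.35, 0) = 0, max(-7.55, 0) = 0
Node u (S = 21): V_u = 1/1.01·[0.9000·6.0500 + 0.1000·0.0000] = 5.3911
Node d (S = 13): V_d = 1/1.01·[0.9000·0.0000 + 0.1000·0.0000] = 0.0000
Node 0 (S = 20): V_0 = 1/1.01·[0.9000·5.3911 + 0.1000·0.0000] = 4.8039

$4.80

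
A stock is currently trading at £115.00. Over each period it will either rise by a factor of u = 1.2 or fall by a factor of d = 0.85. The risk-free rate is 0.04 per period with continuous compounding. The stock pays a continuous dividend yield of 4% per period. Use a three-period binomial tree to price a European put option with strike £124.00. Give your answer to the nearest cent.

Per-period risk-free factor R = e^0.04 = 1.0408; dividend-adjusted growth = e^(0.04−0.04) = 1.0000.
Risk-neutral probability p = (1.0000 − 0.85)/(1.2 − 0.85) = 0.1500/0.3500 = 0.4286
Terminal stock prices: S_uuu = 198.7, S_uud = 140.8, S_udd = 99.7, S_ddd = 70.62
Terminal payoffs (K − S): max(-74.72, 0) = 0, max(-16.76, 0) = 0, max(24.3, 0) = 24.3, max(53.38, 0) = 53.38
Node uu (S = 165.6): V_uu = e^(−0.04)·[0.4286·0.0000 + 0.5714·0.0000] = 0.0000
Node ud (S = 117.3): V_ud = e^(−0.04)·[0.4286·0.0000 + 0.5714·24.2950] = 13.3385
Node dd (S = 83.09): V_dd = e^(−0.04)·[0.4286·24.2950 + 0.5714·53.3756] = 39.3083
Node u (S = 138): V_u = e^(−0.04)·[0.4286·0.0000 + 0.5714·13.3385] = 7.3231
Node d (S = 97.75): V_d = e^(−0.04)·[0.4286·13.3385 + 0.5714·39.3083] = 27.0735
Node 0 (S = 115): V_0 = e^(−0.04)·[0.4286·7.3231 + 0.5714·27.0735] = 17.8794

£17.88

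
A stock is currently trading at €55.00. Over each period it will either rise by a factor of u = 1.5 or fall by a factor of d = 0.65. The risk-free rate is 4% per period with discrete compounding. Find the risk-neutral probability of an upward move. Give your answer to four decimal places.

p = 0.4588

Risk-neutral probability p = (1 + 0.04 − 0.65)/(1.5 − 0.65) = 0.3900/0.8500 = 0.4588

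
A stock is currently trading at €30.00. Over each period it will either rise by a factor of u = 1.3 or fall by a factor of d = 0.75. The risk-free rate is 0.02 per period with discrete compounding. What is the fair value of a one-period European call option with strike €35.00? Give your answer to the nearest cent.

€1.93

Risk-neutral probability p = (1 + 0.02 − 0.75)/(1.3 − 0.75) = 0.2700/0.5500 = 0.4909
Terminal stock prices: S_u = 39, S_d = 22.5
Terminal payoffs (S − K): max(4, 0) = 4, max(-12.5, 0) = 0
Node 0 (S = 30): V_0 = 1/1.02·[0.4909·4.0000 + 0.5091·0.0000] = 1.9251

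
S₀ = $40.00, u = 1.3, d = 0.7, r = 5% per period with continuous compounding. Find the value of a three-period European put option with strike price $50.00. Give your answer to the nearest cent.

Risk-neutral probability p = (e^0.05 − 0.7)/(1.3 − 0.7) = 0.3513/0.6000 = 0.5855
Terminal stock prices: S_uuu = 87.88, S_uud = 47.32, S_udd = 25.48, S_ddd = 13.72
Terminal payoffs (K − S): max(-37.88, 0) = 0, max(2.68, 0) = 2.68, max(24.52, 0) = 24.52, max(36.28, 0) = 36.28
Node uu (S = 67.6): V_uu = e^(−0.05)·[0.5855·0.0000 + 0.4145·2.6800] = 1.0568
Node ud (S = 36.4): V_ud = e^(−0.05)·[0.5855·2.6800 + 0.4145·24.5200] = 11.1615
Node dd (S = 19.6): V_dd = e^(−0.05)·[0.5855·24.5200 + 0.4145·36.2800] = 27.9615
Node u (S = 52): V_u = e^(−0.05)·[0.5855·1.0568 + 0.4145·11.1615] = 4.9898
Node d (S = 28): V_d = e^(−0.05)·[0.5855·11.1615 + 0.4145·27.9615] = 17.2419
Node 0 (S = 40): V_0 = e^(−0.05)·[0.5855·4.9898 + 0.4145·17.2419] = 9.5778

$9.58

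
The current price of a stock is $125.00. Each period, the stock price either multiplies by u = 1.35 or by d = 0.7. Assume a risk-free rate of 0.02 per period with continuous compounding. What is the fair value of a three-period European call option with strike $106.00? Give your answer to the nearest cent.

$41.29

Risk-neutral probability p = (e^0.02 − 0.7)/(1.35 − 0.7) = 0.3202/0.6500 = 0.4926
Terminal stock prices: S_uuu = 307.5, S_uud = 159.5, S_udd = 82.69, S_ddd = 42.87
Terminal payoffs (S − K): max(201.5, 0) = 201.5, max(53.47, 0) = 53.47, max(-23.31, 0) = 0, max(-63.13, 0) = 0
Node uu (S = 227.8): V_uu = e^(−0.02)·[0.4926·201.5469 + 0.5074·53.4688] = 123.9114
Node ud (S = 118.1): V_ud = e^(−0.02)·[0.4926·53.4688 + 0.5074·0.0000] = 25.8181
Node dd (S = 61.25): V_dd = e^(−0.02)·[0.4926·0.0000 + 0.5074·0.0000] = 0.0000
Node u (S = 168.8): V_u = e^(−0.02)·[0.4926·123.9114 + 0.5074·25.8181] = 72.6725
Node d (S = 87.5): V_d = e^(−0.02)·[0.4926·25.8181 + 0.5074·0.0000] = 12.4666
Node 0 (S = 125): V_0 = e^(−0.02)·[0.4926·72.6725 + 0.5074·12.4666] = 41.2909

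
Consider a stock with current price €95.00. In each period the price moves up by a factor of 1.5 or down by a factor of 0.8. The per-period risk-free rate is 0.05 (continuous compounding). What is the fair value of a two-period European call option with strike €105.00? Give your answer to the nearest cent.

€16.43

Risk-neutral probability p = (e^0.05 − 0.8)/(1.5 − 0.8) = 0.2513/0.7000 = 0.3590
Terminal stock prices: S_uu = 213.8, S_ud = 114, S_dd = 60.8
Terminal payoffs (S − K): max(108.8, 0) = 108.8, max(9, 0) = 9, max(-44.2, 0) = 0
Node u (S = 142.5): V_u = e^(−0.05)·[0.3590·108.7500 + 0.6410·9.0000] = 42.6209
Node d (S = 76): V_d = e^(−0.05)·[0.3590·9.0000 + 0.6410·0.0000] = 3.0731
Node 0 (S = 95): V_0 = e^(−0.05)·[0.3590·42.6209 + 0.6410·3.0731] = 16.4269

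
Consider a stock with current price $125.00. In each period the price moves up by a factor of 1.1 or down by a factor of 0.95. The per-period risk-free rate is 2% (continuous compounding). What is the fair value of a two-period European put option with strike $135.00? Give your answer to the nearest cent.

Risk-neutral probability p = (e^0.02 − 0.95)/(1.1 − 0.95) = 0.0702/0.1500 = 0.4680
Terminal stock prices: S_uu = 151.3, S_ud = 130.6, S_dd = 112.8
Terminal payoffs (K − S): max(-16.25, 0) = 0, max(4.375, 0) = 4.375, max(22.19, 0) = 22.19
Node u (S = 137.5): V_u = e^(−0.02)·[0.4680·0.0000 + 0.5320·4.3750] = 2.2814
Node d (S = 118.8): V_d = e^(−0.02)·[0.4680·4.3750 + 0.5320·22.1875] = 13.5768
Node 0 (S = 125): V_0 = e^(−0.02)·[0.4680·2.2814 + 0.5320·13.5768] = 8.1263

$8.13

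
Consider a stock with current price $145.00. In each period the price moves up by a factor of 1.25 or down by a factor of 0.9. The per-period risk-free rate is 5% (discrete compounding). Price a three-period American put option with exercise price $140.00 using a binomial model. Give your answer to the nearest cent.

Risk-neutral probability p = (1 + 0.05 − 0.9)/(1.25 − 0.9) = 0.1500/0.3500 = 0.4286
Terminal stock prices: S_uuu = 283.2, S_uud = 203.9, S_udd = 146.8, S_ddd = 105.7
Terminal payoffs (K − S): max(-143.2, 0) = 0, max(-63.91, 0) = 0, max(-6.812, 0) = 0, max(34.29, 0) = 34.29
Node uu (S = 226.6): continuation = 1/1.05·[0.4286·0.0000 + 0.5714·0.0000] = 0.0000; exercise value = 0.0000 ≤ continuation, so V_uu = 0.0000
Node ud (S = 163.1): continuation = 1/1.05·[0.4286·0.0000 + 0.5714·0.0000] = 0.0000; exercise value = 0.0000 ≤ continuation, so V_ud = 0.0000
Node dd (S = 117.5): continuation = 1/1.05·[0.4286·0.0000 + 0.5714·34.2950] = 18.6639; exercise value = 22.5500 > continuation, so V_dd = 22.5500 (exercise)
Node u (S = 181.2): continuation = 1/1.05·[0.4286·0.0000 + 0.5714·0.0000] = 0.0000; exercise value = 0.0000 ≤ continuation, so V_u = 0.0000
Node d (S = 130.5): continuation = 1/1.05·[0.4286·0.0000 + 0.5714·22.5500] = 12.2721; exercise value = 9.5000 ≤ continuation, so V_d = 12.2721
Node 0 (S = 145): continuation = 1/1.05·[0.4286·0.0000 + 0.5714·12.2721] = 6.6787; exercise value = 0.0000 ≤ continuation, so V_0 = 6.6787

$6.68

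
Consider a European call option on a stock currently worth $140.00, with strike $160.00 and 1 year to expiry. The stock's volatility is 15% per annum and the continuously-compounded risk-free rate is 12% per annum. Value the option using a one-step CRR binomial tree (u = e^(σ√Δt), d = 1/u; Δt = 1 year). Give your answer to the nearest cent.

$2.09

CRR parameters: u = e^(σ√Δt) = e^(0.15·√1) = 1.1618, d = 1/u = 0.8607
Per-period rate: rΔt = 0.12·1 = 0.12, so R = e^0.12 = 1.1275
Risk-neutral probability p = (e^0.12 − 0.8607)/(1.1618 − 0.8607) = 0.2668/0.3011 = 0.8860
Terminal stock prices: S_u = 162.7, S_d = 120.5
Terminal payoffs (S − K): max(2.657, 0) = 2.657, max(-39.5, 0) = 0
Node 0 (S = 140): V_0 = e^(−0.12)·[0.8860·2.6568 + 0.1140·0.0000] = 2.0877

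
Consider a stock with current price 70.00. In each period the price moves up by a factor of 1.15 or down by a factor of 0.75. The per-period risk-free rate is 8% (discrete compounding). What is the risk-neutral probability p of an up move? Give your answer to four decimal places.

Risk-neutral probability p = (1 + 0.08 − 0.75)/(1.15 − 0.75) = 0.3300/0.4000 = 0.8250

p = 0.8250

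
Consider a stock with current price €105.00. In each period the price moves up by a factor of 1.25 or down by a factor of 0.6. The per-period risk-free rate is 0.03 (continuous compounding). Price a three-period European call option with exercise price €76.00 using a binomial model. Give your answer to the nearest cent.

€43.37

Risk-neutral probability p = (e^0.03 − 0.6)/(1.25 − 0.6) = 0.4305/0.6500 = 0.6622
Terminal stock prices: S_uuu = 205.1, S_uud = 98.44, S_udd = 47.25, S_ddd = 22.68
Terminal payoffs (S − K): max(129.1, 0) = 129.1, max(22.44, 0) = 22.44, max(-28.75, 0) = 0, max(-53.32, 0) = 0
Node uu (S = 164.1): V_uu = e^(−0.03)·[0.6622·129.0781 + 0.3378·22.4375] = 90.3086
Node ud (S = 78.75): V_ud = e^(−0.03)·[0.6622·22.4375 + 0.3378·0.0000] = 14.4198
Node dd (S = 37.8): V_dd = e^(−0.03)·[0.6622·0.0000 + 0.3378·0.0000] = 0.0000
Node u (S = 131.2): V_u = e^(−0.03)·[0.6622·90.3086 + 0.3378·14.4198] = 62.7648
Node d (S = 63): V_d = e^(−0.03)·[0.6622·14.4198 + 0.3378·0.0000] = 9.2671
Node 0 (S = 105): V_0 = e^(−0.03)·[0.6622·62.7648 + 0.3378·9.2671] = 43.3743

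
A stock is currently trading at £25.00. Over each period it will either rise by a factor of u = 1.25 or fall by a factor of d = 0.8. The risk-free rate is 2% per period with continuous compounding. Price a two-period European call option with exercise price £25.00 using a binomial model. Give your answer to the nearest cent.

£3.24

Risk-neutral probability p = (e^0.02 − 0.8)/(1.25 − 0.8) = 0.2202/0.4500 = 0.4893
Terminal stock prices: S_uu = 39.06, S_ud = 25, S_dd = 16
Terminal payoffs (S − K): max(14.06, 0) = 14.06, max(0, 0) = 0, max(-9, 0) = 0
Node u (S = 31.25): V_u = e^(−0.02)·[0.4893·14.0625 + 0.5107·0.0000] = 6.7450
Node d (S = 20): V_d = e^(−0.02)·[0.4893·0.0000 + 0.5107·0.0000] = 0.0000
Node 0 (S = 25): V_0 = e^(−0.02)·[0.4893·6.7450 + 0.5107·0.0000] = 3.2352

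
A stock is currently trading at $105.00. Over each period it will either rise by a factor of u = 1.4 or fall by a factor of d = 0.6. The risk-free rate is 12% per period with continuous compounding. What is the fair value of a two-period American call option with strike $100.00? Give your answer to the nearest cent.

$36.18

Risk-neutral probability p = (e^0.12 − 0.6)/(1.4 − 0.6) = 0.5275/0.8000 = 0.6594
Terminal stock prices: S_uu = 205.8, S_ud = 88.2, S_dd = 37.8
Terminal payoffs (S − K): max(105.8, 0) = 105.8, max(-11.8, 0) = 0, max(-62.2, 0) = 0
Node u (S = 147): continuation = e^(−0.12)·[0.6594·105.8000 + 0.3406·0.0000] = 61.8729; exercise value = 47.0000 ≤ continuation, so V_u = 61.8729
Node d (S = 63): continuation = e^(−0.12)·[0.6594·0.0000 + 0.3406·0.0000] = 0.0000; exercise value = 0.0000 ≤ continuation, so V_d = 0.0000
Node 0 (S = 105): continuation = e^(−0.12)·[0.6594·61.8729 + 0.3406·0.0000] = 36.1838; exercise value = 5.0000 ≤ continuation, so V_0 = 36.1838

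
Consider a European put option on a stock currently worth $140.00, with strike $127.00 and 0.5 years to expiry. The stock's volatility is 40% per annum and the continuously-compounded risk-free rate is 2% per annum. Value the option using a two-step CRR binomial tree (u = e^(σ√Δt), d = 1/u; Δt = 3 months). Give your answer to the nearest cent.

CRR parameters: u = e^(σ√Δt) = e^(0.4·√0.25) = 1.2214, d = 1/u = 0.8187
Per-period rate: rΔt = 0.02·0.25 = 0.005, so R = e^0.005 = 1.0050
Risk-neutral probability p = (e^0.005 − 0.8187)/(1.2214 − 0.8187) = 0.1863/0.4027 = 0.4626
Terminal stock prices: S_uu = 208.9, S_ud = 140, S_dd = 93.84
Terminal payoffs (K − S): max(-81.86, 0) = 0, max(-13, 0) = 0, max(33.16, 0) = 33.16
Node u (S = 171): V_u = e^(−0.005)·[0.4626·0.0000 + 0.5374·0.0000] = 0.0000
Node d (S = 114.6): V_d = e^(−0.005)·[0.4626·0.0000 + 0.5374·33.1552] = 17.7283
Node 0 (S = 140): V_0 = e^(−0.005)·[0.4626·0.0000 + 0.5374·17.7283] = 9.4794

$9.48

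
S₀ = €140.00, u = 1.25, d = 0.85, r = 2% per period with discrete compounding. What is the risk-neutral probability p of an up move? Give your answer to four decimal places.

p = 0.4250

Risk-neutral probability p = (1 + 0.02 − 0.85)/(1.25 − 0.85) = 0.1700/0.4000 = 0.4250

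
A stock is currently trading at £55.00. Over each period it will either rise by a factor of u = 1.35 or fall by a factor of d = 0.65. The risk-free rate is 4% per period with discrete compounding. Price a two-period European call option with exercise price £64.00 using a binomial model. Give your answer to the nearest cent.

Risk-neutral probability p = (1 + 0.04 − 0.65)/(1.35 − 0.65) = 0.3900/0.7000 = 0.5571
Terminal stock prices: S_uu = 100.2, S_ud = 48.26, S_dd = 23.24
Terminal payoffs (S − K): max(36.24, 0) = 36.24, max(-15.74, 0) = 0, max(-40.76, 0) = 0
Node u (S = 74.25): V_u = 1/1.04·[0.5571·36.2375 + 0.4429·0.0000] = 19.4129
Node d (S = 35.75): V_d = 1/1.04·[0.5571·0.0000 + 0.4429·0.0000] = 0.0000
Node 0 (S = 55): V_0 = 1/1.04·[0.5571·19.4129 + 0.4429·0.0000] = 10.3998

£10.40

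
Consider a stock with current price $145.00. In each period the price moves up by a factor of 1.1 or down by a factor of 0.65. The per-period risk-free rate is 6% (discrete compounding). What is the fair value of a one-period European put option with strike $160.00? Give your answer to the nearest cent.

Risk-neutral probability p = (1 + 0.06 − 0.65)/(1.1 − 0.65) = 0.4100/0.4500 = 0.9111
Terminal stock prices: S_u = 159.5, S_d = 94.25
Terminal payoffs (K − S): max(0.5, 0) = 0.5, max(65.75, 0) = 65.75
Node 0 (S = 145): V_0 = 1/1.06·[0.9111·0.5000 + 0.0889·65.7500] = 5.9434

$5.94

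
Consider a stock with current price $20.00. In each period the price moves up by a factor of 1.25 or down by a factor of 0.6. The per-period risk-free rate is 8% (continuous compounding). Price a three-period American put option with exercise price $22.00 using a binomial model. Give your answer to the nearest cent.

Risk-neutral probability p = (e^0.08 − 0.6)/(1.25 − 0.6) = 0.4833/0.6500 = 0.7435
Terminal stock prices: S_uuu = 39.06, S_uud = 18.75, S_udd = 9, S_ddd = 4.32
Terminal payoffs (K − S): max(-17.06, 0) = 0, max(3.25, 0) = 3.25, max(13, 0) = 13, max(17.68, 0) = 17.68
Node uu (S = 31.25): continuation = e^(−0.08)·[0.7435·0.0000 + 0.2565·3.2500] = 0.7695; exercise value = 0.0000 ≤ continuation, so V_uu = 0.7695
Node ud (S = 15): continuation = e^(−0.08)·[0.7435·3.2500 + 0.2565·13.0000] = 5.3086; exercise value = 7.0000 > continuation, so V_ud = 7.0000 (exercise)
Node dd (S = 7.2): continuation = e^(−0.08)·[0.7435·13.0000 + 0.2565·17.6800] = 13.1086; exercise value = 14.8000 > continuation, so V_dd = 14.8000 (exercise)
Node u (S = 25): continuation = e^(−0.08)·[0.7435·0.7695 + 0.2565·7.0000] = 2.1855; exercise value = 0.0000 ≤ continuation, so V_u = 2.1855
Node d (S = 12): continuation = e^(−0.08)·[0.7435·7.0000 + 0.2565·14.8000] = 8.3086; exercise value = 10.0000 > continuation, so V_d = 10.0000 (exercise)
Node 0 (S = 20): continuation = e^(−0.08)·[0.7435·2.1855 + 0.2565·10.0000] = 3.8676; exercise value = 2.0000 ≤ continuation, so V_0 = 3.8676

$3.87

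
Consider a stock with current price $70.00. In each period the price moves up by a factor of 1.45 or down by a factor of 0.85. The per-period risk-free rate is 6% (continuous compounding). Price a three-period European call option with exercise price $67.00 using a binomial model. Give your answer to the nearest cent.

$19.47

Risk-neutral probability p = (e^0.06 − 0.85)/(1.45 − 0.85) = 0.2118/0.6000 = 0.3531
Terminal stock prices: S_uuu = 213.4, S_uud = 125.1, S_udd = 73.33, S_ddd = 42.99
Terminal payoffs (S − K): max(146.4, 0) = 146.4, max(58.1, 0) = 58.1, max(6.334, 0) = 6.334, max(-24.01, 0) = 0
Node uu (S = 147.2): V_uu = e^(−0.06)·[0.3531·146.4038 + 0.6469·58.0988] = 84.0768
Node ud (S = 86.27): V_ud = e^(−0.06)·[0.3531·58.0988 + 0.6469·6.3337] = 23.1768
Node dd (S = 50.57): V_dd = e^(−0.06)·[0.3531·6.3337 + 0.6469·0.0000] = 2.1060
Node u (S = 101.5): V_u = e^(−0.06)·[0.3531·84.0768 + 0.6469·23.1768] = 42.0763
Node d (S = 59.5): V_d = e^(−0.06)·[0.3531·23.1768 + 0.6469·2.1060] = 8.9894
Node 0 (S = 70): V_0 = e^(−0.06)·[0.3531·42.0763 + 0.6469·8.9894] = 19.4673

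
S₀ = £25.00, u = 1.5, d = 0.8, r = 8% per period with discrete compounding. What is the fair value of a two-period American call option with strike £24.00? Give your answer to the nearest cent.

Risk-neutral probability p = (1 + 0.08 − 0.8)/(1.5 − 0.8) = 0.2800/0.7000 = 0.4000
Terminal stock prices: S_uu = 56.25, S_ud = 30, S_dd = 16
Terminal payoffs (S − K): max(32.25, 0) = 32.25, max(6, 0) = 6, max(-8, 0) = 0
Node u (S = 37.5): continuation = 1/1.08·[0.4000·32.2500 + 0.6000·6.0000] = 15.2778; exercise value = 13.5000 ≤ continuation, so V_u = 15.2778
Node d (S = 20): continuation = 1/1.08·[0.4000·6.0000 + 0.6000·0.0000] = 2.2222; exercise value = 0.0000 ≤ continuation, so V_d = 2.2222
Node 0 (S = 25): continuation = 1/1.08·[0.4000·15.2778 + 0.6000·2.2222] = 6.8930; exercise value = 1.0000 ≤ continuation, so V_0 = 6.8930

£6.89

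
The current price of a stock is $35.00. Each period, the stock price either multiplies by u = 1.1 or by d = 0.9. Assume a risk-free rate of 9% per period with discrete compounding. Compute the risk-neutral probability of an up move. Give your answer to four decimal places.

p = 0.9500

Risk-neutral probability p = (1 + 0.09 − 0.9)/(1.1 − 0.9) = 0.1900/0.2000 = 0.9500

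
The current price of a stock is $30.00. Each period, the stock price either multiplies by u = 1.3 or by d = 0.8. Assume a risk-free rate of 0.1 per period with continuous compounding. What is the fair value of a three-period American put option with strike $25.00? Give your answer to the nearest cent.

Risk-neutral probability p = (e^0.1 − 0.8)/(1.3 − 0.8) = 0.3052/0.5000 = 0.6103
Terminal stock prices: S_uuu = 65.91, S_uud = 40.56, S_udd = 24.96, S_ddd = 15.36
Terminal payoffs (K − S): max(-40.91, 0) = 0, max(-15.56, 0) = 0, max(0.04, 0) = 0.04, max(9.64, 0) = 9.64
Node uu (S = 50.7): continuation = e^(−0.1)·[0.6103·0.0000 + 0.3897·0.0000] = 0.0000; exercise value = 0.0000 ≤ continuation, so V_uu = 0.0000
Node ud (S = 31.2): continuation = e^(−0.1)·[0.6103·0.0000 + 0.3897·0.0400] = 0.0141; exercise value = 0.0000 ≤ continuation, so V_ud = 0.0141
Node dd (S = 19.2): continuation = e^(−0.1)·[0.6103·0.0400 + 0.3897·9.6400] = 3.4209; exercise value = 5.8000 > continuation, so V_dd = 5.8000 (exercise)
Node u (S = 39): continuation = e^(−0.1)·[0.6103·0.0000 + 0.3897·0.0141] = 0.0050; exercise value = 0.0000 ≤ continuation, so V_u = 0.0050
Node d (S = 24): continuation = e^(−0.1)·[0.6103·0.0141 + 0.3897·5.8000] = 2.0527; exercise value = 1.0000 ≤ continuation, so V_d = 2.0527
Node 0 (S = 30): continuation = e^(−0.1)·[0.6103·0.0050 + 0.3897·2.0527] = 0.7265; exercise value = 0.0000 ≤ continuation, so V_0 = 0.7265

$0.73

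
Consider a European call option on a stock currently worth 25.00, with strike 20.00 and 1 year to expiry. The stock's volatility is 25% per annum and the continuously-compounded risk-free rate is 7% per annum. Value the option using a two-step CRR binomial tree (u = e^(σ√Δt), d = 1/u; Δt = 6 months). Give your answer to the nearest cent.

CRR parameters: u = e^(σ√Δt) = e^(0.25·√0.5) = 1.1934, d = 1/u = 0.8380
Per-period rate: rΔt = 0.07·0.5 = 0.035, so R = e^0.035 = 1.0356
Risk-neutral probability p = (e^0.035 − 0.8380)/(1.1934 − 0.8380) = 0.1977/0.3554 = 0.5561
Terminal stock prices: S_uu = 35.6, S_ud = 25, S_dd = 17.55
Terminal payoffs (S − K): max(15.6, 0) = 15.6, max(5, 0) = 5, max(-2.445, 0) = 0
Node u (S = 29.83): V_u = e^(−0.035)·[0.5561·15.6030 + 0.4439·5.0000] = 10.5220
Node d (S = 20.95): V_d = e^(−0.035)·[0.5561·5.0000 + 0.4439·0.0000] = 2.6851
Node 0 (S = 25): V_0 = e^(−0.035)·[0.5561·10.5220 + 0.4439·2.6851] = 6.8013

6.80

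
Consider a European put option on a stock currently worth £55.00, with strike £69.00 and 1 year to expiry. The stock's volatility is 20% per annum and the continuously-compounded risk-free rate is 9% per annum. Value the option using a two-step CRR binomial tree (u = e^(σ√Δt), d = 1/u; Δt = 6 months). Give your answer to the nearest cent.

CRR parameters: u = e^(σ√Δt) = e^(0.2·√0.5) = 1.1519, d = 1/u = 0.8681
Per-period rate: rΔt = 0.09·0.5 = 0.045, so R = e^0.045 = 1.0460
Risk-neutral probability p = (e^0.045 − 0.8681)/(1.1519 − 0.8681) = 0.1779/0.2838 = 0.6269
Terminal stock prices: S_uu = 72.98, S_ud = 55, S_dd = 41.45
Terminal payoffs (K − S): max(-3.979, 0) = 0, max(14, 0) = 14, max(27.55, 0) = 27.55
Node u (S = 63.36): V_u = e^(−0.045)·[0.6269·0.0000 + 0.3731·14.0000] = 4.9936
Node d (S = 47.75): V_d = e^(−0.045)·[0.6269·14.0000 + 0.3731·27.5499] = 18.2170
Node 0 (S = 55): V_0 = e^(−0.045)·[0.6269·4.9936 + 0.3731·18.2170] = 9.4905

£9.49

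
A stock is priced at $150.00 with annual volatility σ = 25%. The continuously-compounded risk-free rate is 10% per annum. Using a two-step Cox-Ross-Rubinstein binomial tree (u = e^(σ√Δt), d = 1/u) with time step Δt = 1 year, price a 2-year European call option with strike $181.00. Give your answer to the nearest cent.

$22.65

CRR parameters: u = e^(σ√Δt) = e^(0.25·√1) = 1.2840, d = 1/u = 0.7788
Per-period rate: rΔt = 0.1·1 = 0.1, so R = e^0.1 = 1.1052
Risk-neutral probability p = (e^0.1 − 0.7788)/(1.2840 − 0.7788) = 0.3264/0.5052 = 0.6460
Terminal stock prices: S_uu = 247.3, S_ud = 150, S_dd = 90.98
Terminal payoffs (S − K): max(66.31, 0) = 66.31, max(-31, 0) = 0, max(-90.02, 0) = 0
Node u (S = 192.6): V_u = e^(−0.1)·[0.6460·66.3082 + 0.3540·0.0000] = 38.7582
Node d (S = 116.8): V_d = e^(−0.1)·[0.6460·0.0000 + 0.3540·0.0000] = 0.0000
Node 0 (S = 150): V_0 = e^(−0.1)·[0.6460·38.7582 + 0.3540·0.0000] = 22.6548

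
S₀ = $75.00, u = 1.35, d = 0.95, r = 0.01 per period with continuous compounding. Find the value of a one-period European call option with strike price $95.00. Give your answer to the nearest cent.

$0.93

Risk-neutral probability p = (e^0.01 − 0.95)/(1.35 − 0.95) = 0.0601/0.4000 = 0.1501
Terminal stock prices: S_u = 101.2, S_d = 71.25
Terminal payoffs (S − K): max(6.25, 0) = 6.25, max(-23.75, 0) = 0
Node 0 (S = 75): V_0 = e^(−0.01)·[0.1501·6.2500 + 0.8499·0.0000] = 0.9289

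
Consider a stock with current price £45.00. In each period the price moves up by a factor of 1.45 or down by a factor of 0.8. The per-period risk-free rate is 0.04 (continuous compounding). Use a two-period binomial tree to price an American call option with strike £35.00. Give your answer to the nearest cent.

£14.96

Risk-neutral probability p = (e^0.04 − 0.8)/(1.45 − 0.8) = 0.2408/0.6500 = 0.3705
Terminal stock prices: S_uu = 94.61, S_ud = 52.2, S_dd = 28.8
Terminal payoffs (S − K): max(59.61, 0) = 59.61, max(17.2, 0) = 17.2, max(-6.2, 0) = 0
Node u (S = 65.25): continuation = e^(−0.04)·[0.3705·59.6125 + 0.6295·17.2000] = 31.6224; exercise value = 30.2500 ≤ continuation, so V_u = 31.6224
Node d (S = 36): continuation = e^(−0.04)·[0.3705·17.2000 + 0.6295·0.0000] = 6.1224; exercise value = 1.0000 ≤ continuation, so V_d = 6.1224
Node 0 (S = 45): continuation = e^(−0.04)·[0.3705·31.6224 + 0.6295·6.1224] = 14.9591; exercise value = 10.0000 ≤ continuation, so V_0 = 14.9591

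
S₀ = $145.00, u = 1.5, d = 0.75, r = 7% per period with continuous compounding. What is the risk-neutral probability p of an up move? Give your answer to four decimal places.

p = 0.4300

Risk-neutral probability p = (e^0.07 − 0.75)/(1.5 − 0.75) = 0.3225/0.7500 = 0.4300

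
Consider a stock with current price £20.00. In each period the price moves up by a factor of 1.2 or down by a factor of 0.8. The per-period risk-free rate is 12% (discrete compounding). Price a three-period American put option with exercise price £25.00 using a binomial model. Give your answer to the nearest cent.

Risk-neutral probability p = (1 + 0.12 − 0.8)/(1.2 − 0.8) = 0.3200/0.4000 = 0.8000
Terminal stock prices: S_uuu = 34.56, S_uud = 23.04, S_udd = 15.36, S_ddd = 10.24
Terminal payoffs (K − S): max(-9.56, 0) = 0, max(1.96, 0) = 1.96, max(9.64, 0) = 9.64, max(14.76, 0) = 14.76
Node uu (S = 28.8): continuation = 1/1.12·[0.8000·0.0000 + 0.2000·1.9600] = 0.3500; exercise value = 0.0000 ≤ continuation, so V_uu = 0.3500
Node ud (S = 19.2): continuation = 1/1.12·[0.8000·1.9600 + 0.2000·9.6400] = 3.1214; exercise value = 5.8000 > continuation, so V_ud = 5.8000 (exercise)
Node dd (S = 12.8): continuation = 1/1.12·[0.8000·9.6400 + 0.2000·14.7600] = 9.5214; exercise value = 12.2000 > continuation, so V_dd = 12.2000 (exercise)
Node u (S = 24): continuation = 1/1.12·[0.8000·0.3500 + 0.2000·5.8000] = 1.2857; exercise value = 1.0000 ≤ continuation, so V_u = 1.2857
Node d (S = 16): continuation = 1/1.12·[0.8000·5.8000 + 0.2000·12.2000] = 6.3214; exercise value = 9.0000 > continuation, so V_d = 9.0000 (exercise)
Node 0 (S = 20): continuation = 1/1.12·[0.8000·1.2857 + 0.2000·9.0000] = 2.5255; exercise value = 5.0000 > continuation, so V_0 = 5.0000 (exercise)

£5.00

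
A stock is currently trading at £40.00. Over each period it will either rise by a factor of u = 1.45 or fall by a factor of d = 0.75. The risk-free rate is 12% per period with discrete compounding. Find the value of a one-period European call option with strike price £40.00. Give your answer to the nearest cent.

£8.49

Risk-neutral probability p = (1 + 0.12 − 0.75)/(1.45 − 0.75) = 0.3700/0.7000 = 0.5286
Terminal stock prices: S_u = 58, S_d = 30
Terminal payoffs (S − K): max(18, 0) = 18, max(-10, 0) = 0
Node 0 (S = 40): V_0 = 1/1.12·[0.5286·18.0000 + 0.4714·0.0000] = 8.4949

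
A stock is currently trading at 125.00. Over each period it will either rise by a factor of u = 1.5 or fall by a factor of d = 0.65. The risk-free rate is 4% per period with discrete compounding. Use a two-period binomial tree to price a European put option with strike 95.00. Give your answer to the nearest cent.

Risk-neutral probability p = (1 + 0.04 − 0.65)/(1.5 − 0.65) = 0.3900/0.8500 = 0.4588
Terminal stock prices: S_uu = 281.2, S_ud = 121.9, S_dd = 52.81
Terminal payoffs (K − S): max(-186.2, 0) = 0, max(-26.88, 0) = 0, max(42.19, 0) = 42.19
Node u (S = 187.5): V_u = 1/1.04·[0.4588·0.0000 + 0.5412·0.0000] = 0.0000
Node d (S = 81.25): V_d = 1/1.04·[0.4588·0.0000 + 0.5412·42.1875] = 21.9528
Node 0 (S = 125): V_0 = 1/1.04·[0.4588·0.0000 + 0.5412·21.9528] = 11.4234

11.42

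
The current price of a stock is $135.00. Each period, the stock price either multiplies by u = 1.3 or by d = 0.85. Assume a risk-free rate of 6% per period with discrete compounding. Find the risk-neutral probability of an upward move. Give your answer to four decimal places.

Risk-neutral probability p = (1 + 0.06 − 0.85)/(1.3 − 0.85) = 0.2100/0.4500 = 0.4667

p = 0.4667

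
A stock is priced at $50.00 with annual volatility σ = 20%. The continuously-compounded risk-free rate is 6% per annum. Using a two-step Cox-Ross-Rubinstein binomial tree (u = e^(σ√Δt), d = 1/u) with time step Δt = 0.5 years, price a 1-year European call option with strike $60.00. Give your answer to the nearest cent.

CRR parameters: u = e^(σ√Δt) = e^(0.2·√0.5) = 1.1519, d = 1/u = 0.8681
Per-period rate: rΔt = 0.06·0.5 = 0.03, so R = e^0.03 = 1.0305
Risk-neutral probability p = (e^0.03 − 0.8681)/(1.1519 − 0.8681) = 0.1623/0.2838 = 0.5720
Terminal stock prices: S_uu = 66.34, S_ud = 50, S_dd = 37.68
Terminal payoffs (S − K): max(6.345, 0) = 6.345, max(-10, 0) = 0, max(-22.32, 0) = 0
Node u (S = 57.6): V_u = e^(−0.03)·[0.5720·6.3448 + 0.4280·0.0000] = 3.5221
Node d (S = 43.41): V_d = e^(−0.03)·[0.5720·0.0000 + 0.4280·0.0000] = 0.0000
Node 0 (S = 50): V_0 = e^(−0.03)·[0.5720·3.5221 + 0.4280·0.0000] = 1.9552

$1.96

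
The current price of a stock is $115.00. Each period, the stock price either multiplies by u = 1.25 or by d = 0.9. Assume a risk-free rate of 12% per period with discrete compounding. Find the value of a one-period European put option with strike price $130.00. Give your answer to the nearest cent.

$8.79

Risk-neutral probability p = (1 + 0.12 − 0.9)/(1.25 − 0.9) = 0.2200/0.3500 = 0.6286
Terminal stock prices: S_u = 143.8, S_d = 103.5
Terminal payoffs (K − S): max(-13.75, 0) = 0, max(26.5, 0) = 26.5
Node 0 (S = 115): V_0 = 1/1.12·[0.6286·0.0000 + 0.3714·26.5000] = 8.7883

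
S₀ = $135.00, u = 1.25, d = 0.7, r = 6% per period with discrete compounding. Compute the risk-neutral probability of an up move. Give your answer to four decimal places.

p = 0.6545

Risk-neutral probability p = (1 + 0.06 − 0.7)/(1.25 − 0.7) = 0.3600/0.5500 = 0.6545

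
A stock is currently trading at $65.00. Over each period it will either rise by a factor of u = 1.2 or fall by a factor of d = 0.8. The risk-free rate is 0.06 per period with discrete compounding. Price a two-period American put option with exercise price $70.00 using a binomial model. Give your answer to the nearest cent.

Risk-neutral probability p = (1 + 0.06 − 0.8)/(1.2 − 0.8) = 0.2600/0.4000 = 0.6500
Terminal stock prices: S_uu = 93.6, S_ud = 62.4, S_dd = 41.6
Terminal payoffs (K − S): max(-23.6, 0) = 0, max(7.6, 0) = 7.6, max(28.4, 0) = 28.4
Node u (S = 78): continuation = 1/1.06·[0.6500·0.0000 + 0.3500·7.6000] = 2.5094; exercise value = 0.0000 ≤ continuation, so V_u = 2.5094
Node d (S = 52): continuation = 1/1.06·[0.6500·7.6000 + 0.3500·28.4000] = 14.0377; exercise value = 18.0000 > continuation, so V_d = 18.0000 (exercise)
Node 0 (S = 65): continuation = 1/1.06·[0.6500·2.5094 + 0.3500·18.0000] = 7.4822; exercise value = 5.0000 ≤ continuation, so V_0 = 7.4822

$7.48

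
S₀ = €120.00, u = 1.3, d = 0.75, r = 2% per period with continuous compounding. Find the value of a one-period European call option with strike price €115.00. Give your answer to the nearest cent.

€19.74

Risk-neutral probability p = (e^0.02 − 0.75)/(1.3 − 0.75) = 0.2702/0.5500 = 0.4913
Terminal stock prices: S_u = 156, S_d = 90
Terminal payoffs (S − K): max(41, 0) = 41, max(-25, 0) = 0
Node 0 (S = 120): V_0 = e^(−0.02)·[0.4913·41.0000 + 0.5087·0.0000] = 19.7434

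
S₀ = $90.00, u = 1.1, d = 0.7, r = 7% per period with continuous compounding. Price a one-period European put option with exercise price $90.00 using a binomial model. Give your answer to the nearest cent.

$1.73

Risk-neutral probability p = (e^0.07 − 0.7)/(1.1 − 0.7) = 0.3725/0.4000 = 0.9313
Terminal stock prices: S_u = 99, S_d = 63
Terminal payoffs (K − S): max(-9, 0) = 0, max(27, 0) = 27
Node 0 (S = 90): V_0 = e^(−0.07)·[0.9313·0.0000 + 0.0687·27.0000] = 1.7302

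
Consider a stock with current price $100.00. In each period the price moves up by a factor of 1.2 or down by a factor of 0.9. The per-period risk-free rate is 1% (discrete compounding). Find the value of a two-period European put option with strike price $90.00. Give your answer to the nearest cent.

Risk-neutral probability p = (1 + 0.01 − 0.9)/(1.2 − 0.9) = 0.1100/0.3000 = 0.3667
Terminal stock prices: S_uu = 144, S_ud = 108, S_dd = 81
Terminal payoffs (K − S): max(-54, 0) = 0, max(-18, 0) = 0, max(9, 0) = 9
Node u (S = 120): V_u = 1/1.01·[0.3667·0.0000 + 0.6333·0.0000] = 0.0000
Node d (S = 90): V_d = 1/1.01·[0.3667·0.0000 + 0.6333·9.0000] = 5.6436
Node 0 (S = 100): V_0 = 1/1.01·[0.3667·0.0000 + 0.6333·5.6436] = 3.5389

$3.54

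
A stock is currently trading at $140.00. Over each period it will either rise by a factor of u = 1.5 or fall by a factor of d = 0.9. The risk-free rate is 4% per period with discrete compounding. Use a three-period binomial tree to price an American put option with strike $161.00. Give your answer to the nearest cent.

$25.87

Risk-neutral probability p = (1 + 0.04 − 0.9)/(1.5 − 0.9) = 0.1400/0.6000 = 0.2333
Terminal stock prices: S_uuu = 472.5, S_uud = 283.5, S_udd = 170.1, S_ddd = 102.1
Terminal payoffs (K − S): max(-311.5, 0) = 0, max(-122.5, 0) = 0, max(-9.1, 0) = 0, max(58.94, 0) = 58.94
Node uu (S = 315): continuation = 1/1.04·[0.2333·0.0000 + 0.7667·0.0000] = 0.0000; exercise value = 0.0000 ≤ continuation, so V_uu = 0.0000
Node ud (S = 189): continuation = 1/1.04·[0.2333·0.0000 + 0.7667·0.0000] = 0.0000; exercise value = 0.0000 ≤ continuation, so V_ud = 0.0000
Node dd (S = 113.4): continuation = 1/1.04·[0.2333·0.0000 + 0.7667·58.9400] = 43.4494; exercise value = 47.6000 > continuation, so V_dd = 47.6000 (exercise)
Node u (S = 210): continuation = 1/1.04·[0.2333·0.0000 + 0.7667·0.0000] = 0.0000; exercise value = 0.0000 ≤ continuation, so V_u = 0.0000
Node d (S = 126): continuation = 1/1.04·[0.2333·0.0000 + 0.7667·47.6000] = 35.0897; exercise value = 35.0000 ≤ continuation, so V_d = 35.0897
Node 0 (S = 140): continuation = 1/1.04·[0.2333·0.0000 + 0.7667·35.0897] = 25.8674; exercise value = 21.0000 ≤ continuation, so V_0 = 25.8674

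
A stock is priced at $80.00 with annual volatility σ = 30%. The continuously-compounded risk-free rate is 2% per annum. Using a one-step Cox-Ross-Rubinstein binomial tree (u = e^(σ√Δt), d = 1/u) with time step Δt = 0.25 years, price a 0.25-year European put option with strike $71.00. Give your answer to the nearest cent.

CRR parameters: u = e^(σ√Δt) = e^(0.3·√0.25) = 1.1618, d = 1/u = 0.8607
Per-period rate: rΔt = 0.02·0.25 = 0.005, so R = e^0.005 = 1.0050
Risk-neutral probability p = (e^0.005 − 0.8607)/(1.1618 − 0.8607) = 0.1443/0.3011 = 0.4792
Terminal stock prices: S_u = 92.95, S_d = 68.86
Terminal payoffs (K − S): max(-21.95, 0) = 0, max(2.143, 0) = 2.143
Node 0 (S = 80): V_0 = e^(−0.005)·[0.4792·0.0000 + 0.5208·2.1434] = 1.1107

$1.11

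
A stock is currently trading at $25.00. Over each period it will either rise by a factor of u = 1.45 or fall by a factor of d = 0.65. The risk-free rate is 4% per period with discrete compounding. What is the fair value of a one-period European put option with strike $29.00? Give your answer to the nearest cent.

$6.28

Risk-neutral probability p = (1 + 0.04 − 0.65)/(1.45 − 0.65) = 0.3900/0.8000 = 0.4875
Terminal stock prices: S_u = 36.25, S_d = 16.25
Terminal payoffs (K − S): max(-7.25, 0) = 0, max(12.75, 0) = 12.75
Node 0 (S = 25): V_0 = 1/1.04·[0.4875·0.0000 + 0.5125·12.7500] = 6.2831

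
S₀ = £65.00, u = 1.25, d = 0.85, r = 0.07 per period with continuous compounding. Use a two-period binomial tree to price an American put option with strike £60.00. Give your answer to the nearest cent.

£2.23

Risk-neutral probability p = (e^0.07 − 0.85)/(1.25 − 0.85) = 0.2225/0.4000 = 0.5563
Terminal stock prices: S_uu = 101.6, S_ud = 69.06, S_dd = 46.96
Terminal payoffs (K − S): max(-41.56, 0) = 0, max(-9.062, 0) = 0, max(13.04, 0) = 13.04
Node u (S = 81.25): continuation = e^(−0.07)·[0.5563·0.0000 + 0.4437·0.0000] = 0.0000; exercise value = 0.0000 ≤ continuation, so V_u = 0.0000
Node d (S = 55.25): continuation = e^(−0.07)·[0.5563·0.0000 + 0.4437·13.0375] = 5.3940; exercise value = 4.7500 ≤ continuation, so V_d = 5.3940
Node 0 (S = 65): continuation = e^(−0.07)·[0.5563·0.0000 + 0.4437·5.3940] = 2.2317; exercise value = 0.0000 ≤ continuation, so V_0 = 2.2317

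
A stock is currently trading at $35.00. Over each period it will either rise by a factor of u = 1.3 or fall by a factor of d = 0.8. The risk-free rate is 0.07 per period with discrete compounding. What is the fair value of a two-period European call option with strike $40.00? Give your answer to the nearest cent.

$4.88

Risk-neutral probability p = (1 + 0.07 − 0.8)/(1.3 − 0.8) = 0.2700/0.5000 = 0.5400
Terminal stock prices: S_uu = 59.15, S_ud = 36.4, S_dd = 22.4
Terminal payoffs (S − K): max(19.15, 0) = 19.15, max(-3.6, 0) = 0, max(-17.6, 0) = 0
Node u (S = 45.5): V_u = 1/1.07·[0.5400·19.1500 + 0.4600·0.0000] = 9.6645
Node d (S = 28): V_d = 1/1.07·[0.5400·0.0000 + 0.4600·0.0000] = 0.0000
Node 0 (S = 35): V_0 = 1/1.07·[0.5400·9.6645 + 0.4600·0.0000] = 4.8774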